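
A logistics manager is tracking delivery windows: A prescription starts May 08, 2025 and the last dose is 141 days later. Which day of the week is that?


Start: 2025-05-08 (Thursday)
Step 1 - find target date: add 141 days
  2025-05-08 + 141 days = 2025-09-26
Step 2 - day of week:
  141 mod 7 = 1
  Thursday + 1 days -> Friday
Result: Friday (2025-09-26)

Friday


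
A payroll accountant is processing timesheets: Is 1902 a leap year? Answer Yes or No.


Year: 1902
Divisible by 4? 1902 / 4 = 475.5 -> No
Not divisible by 4, so NOT a leap year

No


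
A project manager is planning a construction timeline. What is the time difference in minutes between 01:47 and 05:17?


Start time: 01:47 = 107 minutes from midnight
End time: 05:17 = 317 minutes from midnight
Difference: 317 - 107 = 210 minutes
That is 3 hours and 30 minutes

210


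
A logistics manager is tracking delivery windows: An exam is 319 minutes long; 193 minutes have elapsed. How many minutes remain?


Total budget: 319 minutes
Time used: 193 minutes
Remaining: 319 - 193 = 126 minutes
Percent used: 60.5%
Percent remaining: 39.5%

126


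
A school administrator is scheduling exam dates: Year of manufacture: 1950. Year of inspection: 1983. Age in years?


Birth year: 1950
Current year: 1983
Age = current year - birth year
Age = 1983 - 1950 = 33

33


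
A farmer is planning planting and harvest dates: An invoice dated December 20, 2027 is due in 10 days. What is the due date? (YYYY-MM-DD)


Start: 2027-12-20
Adding 10 days
Days remaining in December: 11
Result: 2027-12-30

2027-12-30


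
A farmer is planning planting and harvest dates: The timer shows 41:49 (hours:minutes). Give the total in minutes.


Hours: 41
Minutes: 49
Convert hours to minutes: 41 x 60 = 2460
Add remaining minutes: 2460 + 49 = 2509

2509


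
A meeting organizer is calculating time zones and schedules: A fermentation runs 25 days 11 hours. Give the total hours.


Days: 25
Extra hours: 11
Hours per day: 24
Days to hours: 25 x 24 = 600
Total: 600 + 11 = 611

611


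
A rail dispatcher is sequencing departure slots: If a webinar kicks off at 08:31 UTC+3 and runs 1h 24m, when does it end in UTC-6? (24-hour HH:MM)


Start: 08:31 in UTC+3
Step 1 - add duration:
  minutes: 31 + 24 = 55
  hours: 8 + 1 + 0 = 9
  end in UTC+3: 09:55
Step 2 - convert UTC+3 -> UTC-6:
  offset difference: -6 - (3) = -9 hours
  9 + (-9) = 0 -> mod 24 = 0
Result: 00:55 in UTC-6

00:55


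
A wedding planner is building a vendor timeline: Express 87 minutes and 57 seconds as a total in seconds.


Minutes: 87
Seconds: 57
Convert minutes to seconds: 87 x 60 = 5220
Add remaining seconds: 5220 + 57 = 5277

5277


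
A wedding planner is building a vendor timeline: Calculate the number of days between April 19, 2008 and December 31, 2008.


Start: April 19, 2008
End: December 31, 2008
Days left in April: 11
May: 31
June: 30
July: 31
August: 31
... plus remaining months
Sum of remaining months: 245
Total: 11 + 245 = 256

256


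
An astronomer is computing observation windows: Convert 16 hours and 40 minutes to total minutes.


Hours: 16
Extra minutes: 40
Minutes per hour: 60
Hours to minutes: 16 x 60 = 960
Total: 960 + 40 = 1000

1000


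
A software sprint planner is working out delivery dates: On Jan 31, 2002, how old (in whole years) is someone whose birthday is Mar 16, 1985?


Birth: 1985-03-16
Reference: 2002-01-31
Year difference: 2002 - 1985 = 17
Has birthday (03-16) occurred by 01-31? No
Birthday not yet reached this year -> subtract 1
Age in full years: 16

16


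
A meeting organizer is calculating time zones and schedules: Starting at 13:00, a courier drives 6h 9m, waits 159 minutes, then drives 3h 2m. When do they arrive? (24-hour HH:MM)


Depart: 13:00
Leg 1: +369 min -> 19:09
Layover: +159 min -> 21:48
Leg 2: +182 min -> 00:50
Total travel: 710 minutes = 11h 50m
Arrival: 00:50

00:50


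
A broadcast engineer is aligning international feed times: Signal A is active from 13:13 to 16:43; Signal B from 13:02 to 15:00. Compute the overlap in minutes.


Interval A: [793, 1003] minutes from midnight
Interval B: [782, 900] minutes from midnight
Overlap start = max(793, 782) = 793
Overlap end = min(1003, 900) = 900
Overlap = 900 - 793 = 107 minutes

107


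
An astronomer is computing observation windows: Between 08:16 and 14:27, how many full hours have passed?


Start: 08:16
End: 14:27
Hour difference: 14 - 8 = 6 hours
Minute difference: 27 - 16 = 11 minutes
Total minutes: 371
Complete hours: 371 / 60 = 6 (remainder 11)

6


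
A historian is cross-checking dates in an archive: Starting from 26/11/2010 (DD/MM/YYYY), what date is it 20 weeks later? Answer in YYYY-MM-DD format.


Start: 2010-11-26
Weeks to add: 20
Convert to days: 20 x 7 = 140 days
Add 140 days to 2010-11-26
Result: 2011-04-15

2011-04-15


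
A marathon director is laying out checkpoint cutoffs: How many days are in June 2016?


Month: June
Year: 2016
June is a 30-day month
Total: 30 days

30


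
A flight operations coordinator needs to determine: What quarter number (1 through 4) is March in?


Month: March (month 3)
Q1: January-March (months 1-3)
Q2: April-June (months 4-6)
Q3: July-September (months 7-9)
Q4: October-December (months 10-12)
Month 3 falls in Q1

1


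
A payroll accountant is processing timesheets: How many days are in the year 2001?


Year: 2001
Check leap year rules:
Divisible by 4? No
2001 is not a leap year
Days: 365

365


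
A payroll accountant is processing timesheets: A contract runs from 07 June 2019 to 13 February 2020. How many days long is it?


Start date: 2019-06-07
End date: 2020-02-13
Jun 2019: +24 days
Jul 2019: +31 days
Aug 2019: +31 days
... (6 more months)
Total: 251 days

251


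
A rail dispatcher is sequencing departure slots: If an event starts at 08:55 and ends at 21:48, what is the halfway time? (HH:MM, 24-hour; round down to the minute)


Start time: 08:55 = 535 minutes from midnight
End time: 21:48 = 1308 minutes from midnight
Sum: 535 + 1308 = 1843
Midpoint: 1843 / 2 = 921 minutes
Convert: 921 / 60 = 15 hours, 21 minutes
Result: 15:21

15:21


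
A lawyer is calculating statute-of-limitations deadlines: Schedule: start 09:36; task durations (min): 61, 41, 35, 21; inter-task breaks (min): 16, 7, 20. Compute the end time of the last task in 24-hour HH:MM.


Start: 09:36 = 576 min from midnight
  after task 1 (61 min): 10:37
  after break (16 min): 10:53
  after task 2 (41 min): 11:34
  after break (7 min): 11:41
  after task 3 (35 min): 12:16
  after break (20 min): 12:36
  after task 4 (21 min): 12:57
Total elapsed: 201 minutes
End time: 12:57

12:57


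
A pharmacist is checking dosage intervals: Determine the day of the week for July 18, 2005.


Date: 2005-07-18
January 1, 2005 is a Saturday
Day of year: 199
Offset from Jan 1: 198 days
198 mod 7 = 2
Result: Monday

Monday


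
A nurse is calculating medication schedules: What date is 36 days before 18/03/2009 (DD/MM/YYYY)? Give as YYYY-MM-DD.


Start: 2009-03-18
Subtracting 36 days
Days already passed in March: 18
After going back through March: 18 more days to subtract
February 2009 has 28 days, need 18
Result: 2009-02-10

2009-02-10


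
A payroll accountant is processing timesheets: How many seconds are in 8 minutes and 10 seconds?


Minutes: 8
Extra seconds: 10
Seconds per minute: 60
Minutes to seconds: 8 x 60 = 480
Total: 480 + 10 = 490

490


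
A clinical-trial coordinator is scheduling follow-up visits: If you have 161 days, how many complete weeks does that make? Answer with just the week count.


Total days: 161
Days per week: 7
Division: 161 / 7 = 23 remainder 0
Complete weeks: 23
Remaining days: 0

23


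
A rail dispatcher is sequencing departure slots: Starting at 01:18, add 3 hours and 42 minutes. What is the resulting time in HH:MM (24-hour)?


Start time: 01:18
Adding: 3 hours 42 minutes
Minutes: 18 + 42 = 60
Minute overflow: 60 >= 60, so carry 1 hour, minutes = 0
Hours: 1 + 3 + 1 = 5
Result: 05:00

05:00


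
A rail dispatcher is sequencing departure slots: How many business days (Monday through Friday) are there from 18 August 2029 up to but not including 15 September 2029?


Start: 2029-08-18 (Saturday)
End (exclusive): 2029-09-15 (Saturday)
Total calendar days: 28
Full weeks: 28 // 7 = 4 -> 20 weekdays
Remaining 0 days starting on Saturday:
Total business days: 20 + 0 = 20

20


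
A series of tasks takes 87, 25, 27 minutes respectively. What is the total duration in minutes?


Durations: 87, 25, 27
Running sum: 87
+ 25 = 112
+ 27 = 139
Total duration: 139 minutes
That is 2 hours and 19 minutes

139


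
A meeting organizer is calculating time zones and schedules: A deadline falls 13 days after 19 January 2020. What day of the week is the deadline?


Start: 2020-01-19 (Sunday)
Step 1 - find target date: add 13 days
  2020-01-19 + 13 days = 2020-02-01
Step 2 - day of week:
  13 mod 7 = 6
  Sunday + 6 days -> Saturday
Result: Saturday (2020-02-01)

Saturday


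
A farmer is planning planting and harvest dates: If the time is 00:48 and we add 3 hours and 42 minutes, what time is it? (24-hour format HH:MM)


Start time: 00:48
Adding: 3 hours 42 minutes
Minutes: 48 + 42 = 90
Minute overflow: 90 >= 60, so carry 1 hour, minutes = 30
Hours: 0 + 3 + 1 = 4
Result: 04:30

04:30


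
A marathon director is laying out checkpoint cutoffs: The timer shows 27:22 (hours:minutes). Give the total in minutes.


Hours: 27
Minutes: 22
Convert hours to minutes: 27 x 60 = 1620
Add remaining minutes: 1620 + 22 = 1642

1642


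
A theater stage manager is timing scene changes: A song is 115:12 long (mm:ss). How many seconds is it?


Minutes: 115
Extra seconds: 12
Seconds per minute: 60
Minutes to seconds: 115 x 60 = 6900
Total: 6900 + 12 = 6912

6912


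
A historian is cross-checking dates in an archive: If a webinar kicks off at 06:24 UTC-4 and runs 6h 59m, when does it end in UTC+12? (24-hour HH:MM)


Start: 06:24 in UTC-4
Step 1 - add duration:
  minutes: 24 + 59 = 83 (carry 1h)
  hours: 6 + 6 + 1 = 13
  end in UTC-4: 13:23
Step 2 - convert UTC-4 -> UTC+12:
  offset difference: 12 - (-4) = 16 hours
  13 + (16) = 29 -> mod 24 = 5
Result: 05:23 in UTC+12

05:23


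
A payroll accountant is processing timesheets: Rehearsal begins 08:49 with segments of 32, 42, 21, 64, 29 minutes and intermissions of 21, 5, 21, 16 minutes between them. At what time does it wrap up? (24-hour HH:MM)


Start: 08:49 = 529 min from midnight
  after task 1 (32 min): 09:21
  after break (21 min): 09:42
  after task 2 (42 min): 10:24
  after break (5 min): 10:29
  after task 3 (21 min): 10:50
  after break (21 min): 11:11
  after task 4 (64 min): 12:15
  after break (16 min): 12:31
  after task 5 (29 min): 13:00
Total elapsed: 251 minutes
End time: 13:00

13:00


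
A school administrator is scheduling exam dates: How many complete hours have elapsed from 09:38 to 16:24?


Start: 09:38
End: 16:24
Hour difference: 16 - 9 = 7 hours
Minute difference: 24 - 38 = -14 minutes
Total minutes: 406
Complete hours: 406 / 60 = 6 (remainder 46)

6


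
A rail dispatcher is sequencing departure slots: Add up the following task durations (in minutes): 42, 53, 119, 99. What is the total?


Durations: 42, 53, 119, 99
Running sum: 42
+ 53 = 95
+ 119 = 214
+ 99 = 313
Total duration: 313 minutes
That is 5 hours and 13 minutes

313


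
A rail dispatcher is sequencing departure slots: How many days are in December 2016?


Month: December
Year: 2016
December is a 31-day month
Total: 31 days

31


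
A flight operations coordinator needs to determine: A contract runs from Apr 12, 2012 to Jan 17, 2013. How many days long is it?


Start date: 2012-04-12
End date: 2013-01-17
Apr 2012: +19 days
May 2012: +31 days
Jun 2012: +30 days
... (7 more months)
Total: 280 days

280


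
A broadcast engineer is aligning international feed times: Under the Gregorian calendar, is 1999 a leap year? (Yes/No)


Year: 1999
Divisible by 4? 1999 / 4 = 499.75 -> No
Not divisible by 4, so NOT a leap year

No


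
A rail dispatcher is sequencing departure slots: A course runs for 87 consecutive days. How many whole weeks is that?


Total days: 87
Days per week: 7
Division: 87 / 7 = 12 remainder 3
Complete weeks: 12
Remaining days: 3

12


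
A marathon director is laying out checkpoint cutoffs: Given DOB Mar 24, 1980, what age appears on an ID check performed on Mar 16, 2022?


Birth: 1980-03-24
Reference: 2022-03-16
Year difference: 2022 - 1980 = 42
Has birthday (03-24) occurred by 03-16? No
Birthday not yet reached this year -> subtract 1
Age in full years: 41

41


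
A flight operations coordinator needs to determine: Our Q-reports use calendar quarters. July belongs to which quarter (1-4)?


Month: July (month 7)
Q1: January-March (months 1-3)
Q2: April-June (months 4-6)
Q3: July-September (months 7-9)
Q4: October-December (months 10-12)
Month 7 falls in Q3

3


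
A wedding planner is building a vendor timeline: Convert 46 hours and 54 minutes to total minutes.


Hours: 46
Extra minutes: 54
Minutes per hour: 60
Hours to minutes: 46 x 60 = 2760
Total: 2760 + 54 = 2814

2814


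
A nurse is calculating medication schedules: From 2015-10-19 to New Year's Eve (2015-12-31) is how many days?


Start: October 19, 2015
End: December 31, 2015
Days left in October: 12
November: 30
December: 31
Sum of remaining months: 61
Total: 12 + 61 = 73

73


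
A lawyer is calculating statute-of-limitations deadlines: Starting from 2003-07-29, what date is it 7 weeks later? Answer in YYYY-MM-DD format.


Start: 2003-07-29
Weeks to add: 7
Convert to days: 7 x 7 = 49 days
Add 49 days to 2003-07-29
Result: 2003-09-16

2003-09-16


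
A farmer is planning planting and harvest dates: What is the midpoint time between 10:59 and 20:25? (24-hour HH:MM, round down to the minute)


Start time: 10:59 = 659 minutes from midnight
End time: 20:25 = 1225 minutes from midnight
Sum: 659 + 1225 = 1884
Midpoint: 1884 / 2 = 942 minutes
Convert: 942 / 60 = 15 hours, 42 minutes
Result: 15:42

15:42


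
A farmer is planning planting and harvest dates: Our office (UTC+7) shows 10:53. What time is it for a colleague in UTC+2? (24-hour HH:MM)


Local time: 10:53 at UTC+7 (offset 7h)
Target zone: UTC+2 (offset 2h)
Difference: 2 - (7) = -5 hours
Calculation: 10 + (-5) = 5
Result: 05:53

05:53


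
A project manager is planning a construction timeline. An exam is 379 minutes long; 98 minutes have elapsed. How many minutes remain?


Total budget: 379 minutes
Time used: 98 minutes
Remaining: 379 - 98 = 281 minutes
Percent used: 25.9%
Percent remaining: 74.1%

281


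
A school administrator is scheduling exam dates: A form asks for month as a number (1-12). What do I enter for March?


Calendar month order:
2. February
3. March <--
4. April
March is month number 3

3


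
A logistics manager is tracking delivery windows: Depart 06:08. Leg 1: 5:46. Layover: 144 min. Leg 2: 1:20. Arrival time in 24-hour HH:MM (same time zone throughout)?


Depart: 06:08
Leg 1: +346 min -> 11:54
Layover: +144 min -> 14:18
Leg 2: +80 min -> 15:38
Total travel: 570 minutes = 9h 30m
Arrival: 15:38

15:38


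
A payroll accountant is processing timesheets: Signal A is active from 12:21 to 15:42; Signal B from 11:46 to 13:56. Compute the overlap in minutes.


Interval A: [741, 942] minutes from midnight
Interval B: [706, 836] minutes from midnight
Overlap start = max(741, 706) = 741
Overlap end = min(942, 836) = 836
Overlap = 836 - 741 = 95 minutes

95


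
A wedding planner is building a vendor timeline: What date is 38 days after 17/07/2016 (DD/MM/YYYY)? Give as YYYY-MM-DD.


Start: 2016-07-17
Adding 38 days
Days remaining in July: 14
After July: 24 days still to add
August 2016 has 31 days, need 24
Result: 2016-08-24

2016-08-24


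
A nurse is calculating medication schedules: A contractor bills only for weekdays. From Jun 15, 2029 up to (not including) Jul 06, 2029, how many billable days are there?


Start: 2029-06-15 (Friday)
End (exclusive): 2029-07-06 (Friday)
Total calendar days: 21
Full weeks: 21 // 7 = 3 -> 15 weekdays
Remaining 0 days starting on Friday:
Total business days: 15 + 0 = 15

15


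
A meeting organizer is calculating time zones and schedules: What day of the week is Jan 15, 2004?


Date: 2004-01-15
January 1, 2004 is a Thursday
Day of year: 15
Offset from Jan 1: 14 days
14 mod 7 = 0
Result: Thursday

Thursday


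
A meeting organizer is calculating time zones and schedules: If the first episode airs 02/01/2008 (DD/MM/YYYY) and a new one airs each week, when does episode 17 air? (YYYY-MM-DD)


First occurrence: 2008-01-02 (occurrence 1)
Each occurrence is 7 days after the previous.
Occurrence 17 is 16 weeks after the first.
16 weeks = 112 days
2008-01-02 + 112 days = 2008-04-23

2008-04-23


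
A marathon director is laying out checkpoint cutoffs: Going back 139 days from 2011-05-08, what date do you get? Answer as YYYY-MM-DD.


Start: 2011-05-08
Subtracting 139 days
Days already passed in May: 8
After going back through May: 131 more days to subtract
April 2011: 30 days, 101 remaining
March 2011: 31 days, 70 remaining
February 2011: 28 days, 42 remaining
January 2011: 31 days, 11 remaining
Result: 2010-12-20

2010-12-20


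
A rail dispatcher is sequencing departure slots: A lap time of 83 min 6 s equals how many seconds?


Minutes: 83
Seconds: 6
Convert minutes to seconds: 83 x 60 = 4980
Add remaining seconds: 4980 + 6 = 4986

4986


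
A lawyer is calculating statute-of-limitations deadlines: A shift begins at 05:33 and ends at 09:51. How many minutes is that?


Start time: 05:33 = 333 minutes from midnight
End time: 09:51 = 591 minutes from midnight
Difference: 591 - 333 = 258 minutes
That is 4 hours and 18 minutes

258


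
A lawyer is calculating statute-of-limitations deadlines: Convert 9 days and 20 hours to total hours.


Days: 9
Extra hours: 20
Hours per day: 24
Days to hours: 9 x 24 = 216
Total: 216 + 20 = 236

236


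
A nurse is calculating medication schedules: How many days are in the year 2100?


Year: 2100
Check leap year rules:
Divisible by 4? Yes
Divisible by 100? Yes
Divisible by 400? No
2100 is not a leap year
Days: 365

365


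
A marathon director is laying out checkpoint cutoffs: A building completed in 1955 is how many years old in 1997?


Birth year: 1955
Current year: 1997
Age = current year - birth year
Age = 1997 - 1955 = 42

42


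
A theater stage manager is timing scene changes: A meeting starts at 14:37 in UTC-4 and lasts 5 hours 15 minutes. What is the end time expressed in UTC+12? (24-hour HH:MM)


Start: 14:37 in UTC-4
Step 1 - add duration:
  minutes: 37 + 15 = 52
  hours: 14 + 5 + 0 = 19
  end in UTC-4: 19:52
Step 2 - convert UTC-4 -> UTC+12:
  offset difference: 12 - (-4) = 16 hours
  19 + (16) = 35 -> mod 24 = 11
Result: 11:52 in UTC+12

11:52


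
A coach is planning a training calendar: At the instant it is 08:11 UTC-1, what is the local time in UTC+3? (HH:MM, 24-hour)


Local time: 08:11 at UTC-1 (offset -1h)
Target zone: UTC+3 (offset 3h)
Difference: 3 - (-1) = 4 hours
Calculation: 8 + (4) = 12
Result: 12:11

12:11


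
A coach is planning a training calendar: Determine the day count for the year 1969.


Year: 1969
Check leap year rules:
Divisible by 4? No
1969 is not a leap year
Days: 365

365


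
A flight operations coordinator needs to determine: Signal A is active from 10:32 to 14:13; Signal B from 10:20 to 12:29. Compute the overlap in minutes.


Interval A: [632, 853] minutes from midnight
Interval B: [620, 749] minutes from midnight
Overlap start = max(632, 620) = 632
Overlap end = min(853, 749) = 749
Overlap = 749 - 632 = 117 minutes

117


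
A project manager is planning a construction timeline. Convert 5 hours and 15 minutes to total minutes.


Hours: 5
Extra minutes: 15
Minutes per hour: 60
Hours to minutes: 5 x 60 = 300
Total: 300 + 15 = 315

315


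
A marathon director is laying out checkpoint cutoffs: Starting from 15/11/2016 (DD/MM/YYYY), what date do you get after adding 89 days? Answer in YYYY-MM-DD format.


Start: 2016-11-15
Adding 89 days
Days remaining in November: 15
After November: 74 days still to add
December 2016: 31 days, 43 remaining
January 2017: 31 days, 12 remaining
February 2017 has 28 days, need 12
Result: 2017-02-12

2017-02-12


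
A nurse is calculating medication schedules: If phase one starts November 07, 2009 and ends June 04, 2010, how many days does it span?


Start date: 2009-11-07
End date: 2010-06-04
Nov 2009: +24 days
Dec 2009: +31 days
Jan 2010: +31 days
... (5 more months)
Total: 209 days

209


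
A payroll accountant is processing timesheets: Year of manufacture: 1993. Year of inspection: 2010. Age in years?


Birth year: 1993
Current year: 2010
Age = current year - birth year
Age = 2010 - 1993 = 17

17


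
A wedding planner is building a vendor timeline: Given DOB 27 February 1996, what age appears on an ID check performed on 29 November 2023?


Birth: 1996-02-27
Reference: 2023-11-29
Year difference: 2023 - 1996 = 27
Has birthday (02-27) occurred by 11-29? Yes
Age in full years: 27

27


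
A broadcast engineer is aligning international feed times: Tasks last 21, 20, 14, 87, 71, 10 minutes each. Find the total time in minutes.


Durations: 21, 20, 14, 87, 71, 10
Running sum: 21
+ 20 = 41
+ 14 = 55
+ 87 = 142
+ 71 = 213
+ 10 = 223
Total duration: 223 minutes
That is 3 hours and 43 minutes

223


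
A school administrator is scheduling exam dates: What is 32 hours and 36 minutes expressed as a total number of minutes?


Hours: 32
Minutes: 36
Convert hours to minutes: 32 x 60 = 1920
Add remaining minutes: 1920 + 36 = 1956

1956


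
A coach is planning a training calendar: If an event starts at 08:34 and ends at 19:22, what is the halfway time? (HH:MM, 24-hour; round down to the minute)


Start time: 08:34 = 514 minutes from midnight
End time: 19:22 = 1162 minutes from midnight
Sum: 514 + 1162 = 1676
Midpoint: 1676 / 2 = 838 minutes
Convert: 838 / 60 = 13 hours, 58 minutes
Result: 13:58

13:58


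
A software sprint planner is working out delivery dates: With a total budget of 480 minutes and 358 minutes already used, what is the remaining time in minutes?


Total budget: 480 minutes
Time used: 358 minutes
Remaining: 480 - 358 = 122 minutes
Percent used: 74.6%
Percent remaining: 25.4%

122


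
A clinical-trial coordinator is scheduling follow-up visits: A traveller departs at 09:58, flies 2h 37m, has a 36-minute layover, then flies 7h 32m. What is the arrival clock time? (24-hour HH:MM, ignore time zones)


Depart: 09:58
Leg 1: +157 min -> 12:35
Layover: +36 min -> 13:11
Leg 2: +452 min -> 20:43
Total travel: 645 minutes = 10h 45m
Arrival: 20:43

20:43


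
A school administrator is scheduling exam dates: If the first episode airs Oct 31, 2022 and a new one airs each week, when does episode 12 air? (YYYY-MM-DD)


First occurrence: 2022-10-31 (occurrence 1)
Each occurrence is 7 days after the previous.
Occurrence 12 is 11 weeks after the first.
11 weeks = 77 days
2022-10-31 + 77 days = 2023-01-16

2023-01-16


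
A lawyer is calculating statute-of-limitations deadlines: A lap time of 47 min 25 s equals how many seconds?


Minutes: 47
Seconds: 25
Convert minutes to seconds: 47 x 60 = 2820
Add remaining seconds: 2820 + 25 = 2845

2845


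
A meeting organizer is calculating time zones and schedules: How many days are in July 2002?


Month: July
Year: 2002
July is a 31-day month
Total: 31 days

31


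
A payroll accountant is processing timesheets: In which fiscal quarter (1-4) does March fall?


Month: March (month 3)
Q1: January-March (months 1-3)
Q2: April-June (months 4-6)
Q3: July-September (months 7-9)
Q4: October-December (months 10-12)
Month 3 falls in Q1

1


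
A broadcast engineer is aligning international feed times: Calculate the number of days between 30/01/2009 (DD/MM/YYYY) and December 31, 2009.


Start: January 30, 2009
End: December 31, 2009
Days left in January: 1
February: 28
March: 31
April: 30
May: 31
... plus remaining months
Sum of remaining months: 334
Total: 1 + 334 = 335

335


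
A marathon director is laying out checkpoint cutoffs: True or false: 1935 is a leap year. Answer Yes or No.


Year: 1935
Divisible by 4? 1935 / 4 = 483.75 -> No
Not divisible by 4, so NOT a leap year

No


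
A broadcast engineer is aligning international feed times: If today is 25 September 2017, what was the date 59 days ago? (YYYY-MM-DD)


Start: 2017-09-25
Subtracting 59 days
Days already passed in September: 25
After going back through September: 34 more days to subtract
August 2017: 31 days, 3 remaining
July 2017 has 31 days, need 3
Result: 2017-07-28

2017-07-28


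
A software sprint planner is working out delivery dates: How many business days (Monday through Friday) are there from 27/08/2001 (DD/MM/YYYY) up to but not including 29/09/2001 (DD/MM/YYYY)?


Start: 2001-08-27 (Monday)
End (exclusive): 2001-09-29 (Saturday)
Total calendar days: 33
Full weeks: 33 // 7 = 4 -> 20 weekdays
Remaining 5 days starting on Monday:
  Mon(w), Tue(w), Wed(w), Thu(w), Fri(w) -> 5 weekdays
Total business days: 20 + 5 = 25

25


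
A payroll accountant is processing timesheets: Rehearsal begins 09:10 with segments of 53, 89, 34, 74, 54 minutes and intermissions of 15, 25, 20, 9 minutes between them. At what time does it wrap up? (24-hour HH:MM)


Start: 09:10 = 550 min from midnight
  after task 1 (53 min): 10:03
  after break (15 min): 10:18
  after task 2 (89 min): 11:47
  after break (25 min): 12:12
  after task 3 (34 min): 12:46
  after break (20 min): 13:06
  after task 4 (74 min): 14:20
  after break (9 min): 14:29
  after task 5 (54 min): 15:23
Total elapsed: 373 minutes
End time: 15:23

15:23


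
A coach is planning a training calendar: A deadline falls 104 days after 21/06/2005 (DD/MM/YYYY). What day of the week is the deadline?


Start: 2005-06-21 (Tuesday)
Step 1 - find target date: add 104 days
  2005-06-21 + 104 days = 2005-10-03
Step 2 - day of week:
  104 mod 7 = 6
  Tuesday + 6 days -> Monday
Result: Monday (2005-10-03)

Monday


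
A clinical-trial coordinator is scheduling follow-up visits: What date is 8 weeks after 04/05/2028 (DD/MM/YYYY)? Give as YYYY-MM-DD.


Start: 2028-05-04
Weeks to add: 8
Convert to days: 8 x 7 = 56 days
Add 56 days to 2028-05-04
Result: 2028-06-29

2028-06-29


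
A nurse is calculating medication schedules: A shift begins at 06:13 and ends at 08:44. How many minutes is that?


Start time: 06:13 = 373 minutes from midnight
End time: 08:44 = 524 minutes from midnight
Difference: 524 - 373 = 151 minutes
That is 2 hours and 31 minutes

151


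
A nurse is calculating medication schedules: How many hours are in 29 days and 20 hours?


Days: 29
Extra hours: 20
Hours per day: 24
Days to hours: 29 x 24 = 696
Total: 696 + 20 = 716

716


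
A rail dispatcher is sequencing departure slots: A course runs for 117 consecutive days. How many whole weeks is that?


Total days: 117
Days per week: 7
Division: 117 / 7 = 16 remainder 5
Complete weeks: 16
Remaining days: 5

16


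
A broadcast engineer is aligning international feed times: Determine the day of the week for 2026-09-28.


Date: 2026-09-28
January 1, 2026 is a Thursday
Day of year: 271
Offset from Jan 1: 270 days
270 mod 7 = 4
Result: Monday

Monday


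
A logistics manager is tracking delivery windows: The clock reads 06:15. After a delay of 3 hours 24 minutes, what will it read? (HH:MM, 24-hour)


Start time: 06:15
Adding: 3 hours 24 minutes
Minutes: 15 + 24 = 39
Hours: 6 + 3 + 0 = 9
Result: 09:39

09:39


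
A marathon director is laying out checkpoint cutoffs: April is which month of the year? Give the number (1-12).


Calendar month order:
3. March
4. April <--
5. May
April is month number 4

4


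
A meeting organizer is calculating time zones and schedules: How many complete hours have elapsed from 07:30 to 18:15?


Start: 07:30
End: 18:15
Hour difference: 18 - 7 = 11 hours
Minute difference: 15 - 30 = -15 minutes
Total minutes: 645
Complete hours: 645 / 60 = 10 (remainder 45)

10


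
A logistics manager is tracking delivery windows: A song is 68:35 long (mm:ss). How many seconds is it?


Minutes: 68
Extra seconds: 35
Seconds per minute: 60
Minutes to seconds: 68 x 60 = 4080
Total: 4080 + 35 = 4115

4115


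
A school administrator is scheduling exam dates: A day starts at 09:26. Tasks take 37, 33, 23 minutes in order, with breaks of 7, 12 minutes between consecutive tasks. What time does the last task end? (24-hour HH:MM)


Start: 09:26 = 566 min from midnight
  after task 1 (37 min): 10:03
  after break (7 min): 10:10
  after task 2 (33 min): 10:43
  after break (12 min): 10:55
  after task 3 (23 min): 11:18
Total elapsed: 112 minutes
End time: 11:18

11:18


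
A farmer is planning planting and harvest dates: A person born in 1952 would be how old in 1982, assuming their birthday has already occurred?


Birth year: 1952
Current year: 1982
Age = current year - birth year
Age = 1982 - 1952 = 30

30


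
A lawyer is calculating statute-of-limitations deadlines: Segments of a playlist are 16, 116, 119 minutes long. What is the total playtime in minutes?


Durations: 16, 116, 119
Running sum: 16
+ 116 = 132
+ 119 = 251
Total duration: 251 minutes
That is 4 hours and 11 minutes

251


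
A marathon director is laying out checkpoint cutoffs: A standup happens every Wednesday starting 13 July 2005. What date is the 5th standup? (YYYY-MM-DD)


First occurrence: 2005-07-13 (occurrence 1)
Each occurrence is 7 days after the previous.
Occurrence 5 is 4 weeks after the first.
4 weeks = 28 days
2005-07-13 + 28 days = 2005-08-10

2005-08-10


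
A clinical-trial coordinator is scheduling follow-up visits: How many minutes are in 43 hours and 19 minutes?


Hours: 43
Minutes: 19
Convert hours to minutes: 43 x 60 = 2580
Add remaining minutes: 2580 + 19 = 2599

2599


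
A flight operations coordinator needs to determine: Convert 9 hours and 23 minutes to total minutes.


Hours: 9
Extra minutes: 23
Minutes per hour: 60
Hours to minutes: 9 x 60 = 540
Total: 540 + 23 = 563

563


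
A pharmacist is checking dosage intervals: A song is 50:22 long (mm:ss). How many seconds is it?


Minutes: 50
Extra seconds: 22
Seconds per minute: 60
Minutes to seconds: 50 x 60 = 3000
Total: 3000 + 22 = 3022

3022


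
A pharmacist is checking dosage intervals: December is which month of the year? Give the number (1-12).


Calendar month order:
11. November
12. December <--
December is month number 12

12


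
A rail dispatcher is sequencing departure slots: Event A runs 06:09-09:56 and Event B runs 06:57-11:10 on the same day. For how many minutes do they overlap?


Interval A: [369, 596] minutes from midnight
Interval B: [417, 670] minutes from midnight
Overlap start = max(369, 417) = 417
Overlap end = min(596, 670) = 596
Overlap = 596 - 417 = 179 minutes

179


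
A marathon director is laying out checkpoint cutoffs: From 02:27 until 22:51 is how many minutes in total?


Start time: 02:27 = 147 minutes from midnight
End time: 22:51 = 1371 minutes from midnight
Difference: 1371 - 147 = 1224 minutes
That is 20 hours and 24 minutes

1224


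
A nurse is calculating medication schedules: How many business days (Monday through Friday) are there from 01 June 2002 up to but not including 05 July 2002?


Start: 2002-06-01 (Saturday)
End (exclusive): 2002-07-05 (Friday)
Total calendar days: 34
Full weeks: 34 // 7 = 4 -> 20 weekdays
Remaining 6 days starting on Saturday:
  Sat(-), Sun(-), Mon(w), Tue(w), Wed(w), Thu(w) -> 4 weekdays
Total business days: 20 + 4 = 24

24


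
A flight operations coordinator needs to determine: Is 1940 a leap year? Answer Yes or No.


Year: 1940
Divisible by 4? 1940 / 4 = 485.0 -> Yes
Divisible by 100? 1940 / 100 = 19.4 -> No
Divisible by 4 but not 100, so it IS a leap year

Yes


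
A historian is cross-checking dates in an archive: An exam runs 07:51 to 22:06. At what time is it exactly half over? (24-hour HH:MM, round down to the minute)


Start time: 07:51 = 471 minutes from midnight
End time: 22:06 = 1326 minutes from midnight
Sum: 471 + 1326 = 1797
Midpoint: 1797 / 2 = 898 minutes
Convert: 898 / 60 = 14 hours, 58 minutes
Result: 14:58

14:58


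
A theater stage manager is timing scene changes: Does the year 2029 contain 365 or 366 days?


Year: 2029
Check leap year rules:
Divisible by 4? No
2029 is not a leap year
Days: 365

365


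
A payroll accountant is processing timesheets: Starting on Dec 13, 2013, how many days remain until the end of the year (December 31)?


Start: December 13, 2013
End: December 31, 2013
Days left in December: 18
Total: 18 days

18


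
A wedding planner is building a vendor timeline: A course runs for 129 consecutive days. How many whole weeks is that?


Total days: 129
Days per week: 7
Division: 129 / 7 = 18 remainder 3
Complete weeks: 18
Remaining days: 3

18


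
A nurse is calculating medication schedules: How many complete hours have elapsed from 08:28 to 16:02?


Start: 08:28
End: 16:02
Hour difference: 16 - 8 = 8 hours
Minute difference: 2 - 28 = -26 minutes
Total minutes: 454
Complete hours: 454 / 60 = 7 (remainder 34)

7


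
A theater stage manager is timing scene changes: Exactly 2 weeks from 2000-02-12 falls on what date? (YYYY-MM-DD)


Start: 2000-02-12
Weeks to add: 2
Convert to days: 2 x 7 = 14 days
Add 14 days to 2000-02-12
Result: 2000-02-26

2000-02-26


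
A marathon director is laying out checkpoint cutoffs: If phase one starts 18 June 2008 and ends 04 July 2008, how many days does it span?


Start date: 2008-06-18
End date: 2008-07-04
Jun 2008: +13 days
Jul 2008: +3 days
Total: 16 days

16


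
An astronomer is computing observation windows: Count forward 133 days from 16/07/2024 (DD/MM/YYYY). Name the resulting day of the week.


Start: 2024-07-16 (Tuesday)
Step 1 - find target date: add 133 days
  2024-07-16 + 133 days = 2024-11-26
Step 2 - day of week:
  133 mod 7 = 0
  Tuesday + 0 days -> Tuesday
Result: Tuesday (2024-11-26)

Tuesday


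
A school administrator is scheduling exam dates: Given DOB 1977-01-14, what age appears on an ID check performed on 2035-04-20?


Birth: 1977-01-14
Reference: 2035-04-20
Year difference: 2035 - 1977 = 58
Has birthday (01-14) occurred by 04-20? Yes
Age in full years: 58

58


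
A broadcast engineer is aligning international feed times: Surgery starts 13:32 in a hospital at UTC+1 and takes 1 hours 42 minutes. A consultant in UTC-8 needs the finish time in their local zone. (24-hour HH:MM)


Start: 13:32 in UTC+1
Step 1 - add duration:
  minutes: 32 + 42 = 74 (carry 1h)
  hours: 13 + 1 + 1 = 15
  end in UTC+1: 15:14
Step 2 - convert UTC+1 -> UTC-8:
  offset difference: -8 - (1) = -9 hours
  15 + (-9) = 6 -> mod 24 = 6
Result: 06:14 in UTC-8

06:14


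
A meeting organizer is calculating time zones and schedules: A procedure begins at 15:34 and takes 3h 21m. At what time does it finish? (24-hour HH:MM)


Start time: 15:34
Adding: 3 hours 21 minutes
Minutes: 34 + 21 = 55
Hours: 15 + 3 + 0 = 18
Result: 18:55

18:55


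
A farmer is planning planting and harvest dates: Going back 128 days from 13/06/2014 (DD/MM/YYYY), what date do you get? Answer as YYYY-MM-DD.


Start: 2014-06-13
Subtracting 128 days
Days already passed in June: 13
After going back through June: 115 more days to subtract
May 2014: 31 days, 84 remaining
April 2014: 30 days, 54 remaining
March 2014: 31 days, 23 remaining
February 2014 has 28 days, need 23
Result: 2014-02-05

2014-02-05


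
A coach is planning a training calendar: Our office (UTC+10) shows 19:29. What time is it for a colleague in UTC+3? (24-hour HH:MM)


Local time: 19:29 at UTC+10 (offset 10h)
Target zone: UTC+3 (offset 3h)
Difference: 3 - (10) = -7 hours
Calculation: 19 + (-7) = 12
Result: 12:29

12:29


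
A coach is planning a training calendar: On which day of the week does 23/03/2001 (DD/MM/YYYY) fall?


Date: 2001-03-23
January 1, 2001 is a Monday
Day of year: 82
Offset from Jan 1: 81 days
81 mod 7 = 4
Result: Friday

Friday


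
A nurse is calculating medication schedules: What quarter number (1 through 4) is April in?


Month: April (month 4)
Q1: January-March (months 1-3)
Q2: April-June (months 4-6)
Q3: July-September (months 7-9)
Q4: October-December (months 10-12)
Month 4 falls in Q2

2


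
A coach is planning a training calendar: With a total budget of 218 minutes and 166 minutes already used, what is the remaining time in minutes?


Total budget: 218 minutes
Time used: 166 minutes
Remaining: 218 - 166 = 52 minutes
Percent used: 76.1%
Percent remaining: 23.9%

52


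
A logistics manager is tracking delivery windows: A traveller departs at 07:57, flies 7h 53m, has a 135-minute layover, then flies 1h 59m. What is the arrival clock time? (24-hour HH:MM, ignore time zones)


Depart: 07:57
Leg 1: +473 min -> 15:50
Layover: +135 min -> 18:05
Leg 2: +119 min -> 20:04
Total travel: 727 minutes = 12h 7m
Arrival: 20:04

20:04


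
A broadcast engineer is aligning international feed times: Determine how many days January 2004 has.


Month: January
Year: 2004
January is a 31-day month
Total: 31 days

31


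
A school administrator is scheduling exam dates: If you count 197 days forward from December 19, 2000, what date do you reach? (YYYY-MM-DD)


Start: 2000-12-19
Adding 197 days
Days remaining in December: 12
After December: 185 days still to add
January 2001: 31 days, 154 remaining
February 2001: 28 days, 126 remaining
March 2001: 31 days, 95 remaining
April 2001: 30 days, 65 remaining
Result: 2001-07-04

2001-07-04


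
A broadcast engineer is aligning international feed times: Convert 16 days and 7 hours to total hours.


Days: 16
Extra hours: 7
Hours per day: 24
Days to hours: 16 x 24 = 384
Total: 384 + 7 = 391

391


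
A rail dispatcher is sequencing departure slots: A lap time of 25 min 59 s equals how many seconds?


Minutes: 25
Seconds: 59
Convert minutes to seconds: 25 x 60 = 1500
Add remaining seconds: 1500 + 59 = 1559

1559


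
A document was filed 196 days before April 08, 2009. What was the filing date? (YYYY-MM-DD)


Start: 2009-04-08
Subtracting 196 days
Days already passed in April: 8
After going back through April: 188 more days to subtract
March 2009: 31 days, 157 remaining
February 2009: 28 days, 129 remaining
January 2009: 31 days, 98 remaining
December 2008: 31 days, 67 remaining
Result: 2008-09-24

2008-09-24


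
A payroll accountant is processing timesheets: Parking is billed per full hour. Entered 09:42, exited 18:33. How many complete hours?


Start: 09:42
End: 18:33
Hour difference: 18 - 9 = 9 hours
Minute difference: 33 - 42 = -9 minutes
Total minutes: 531
Complete hours: 531 / 60 = 8 (remainder 51)

8


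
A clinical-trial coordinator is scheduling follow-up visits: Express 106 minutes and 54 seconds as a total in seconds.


Minutes: 106
Seconds: 54
Convert minutes to seconds: 106 x 60 = 6360
Add remaining seconds: 6360 + 54 = 6414

6414


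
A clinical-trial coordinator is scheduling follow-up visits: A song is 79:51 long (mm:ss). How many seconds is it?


Minutes: 79
Extra seconds: 51
Seconds per minute: 60
Minutes to seconds: 79 x 60 = 4740
Total: 4740 + 51 = 4791

4791


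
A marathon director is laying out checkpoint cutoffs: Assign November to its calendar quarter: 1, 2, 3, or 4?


Month: November (month 11)
Q1: January-March (months 1-3)
Q2: April-June (months 4-6)
Q3: July-September (months 7-9)
Q4: October-December (months 10-12)
Month 11 falls in Q4

4


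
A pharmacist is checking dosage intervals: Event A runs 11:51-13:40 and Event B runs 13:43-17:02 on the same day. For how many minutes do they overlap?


Interval A: [711, 820] minutes from midnight
Interval B: [823, 1022] minutes from midnight
Overlap start = max(711, 823) = 823
Overlap end = min(820, 1022) = 820
End <= start, so the intervals do not overlap: 0 minutes

0
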